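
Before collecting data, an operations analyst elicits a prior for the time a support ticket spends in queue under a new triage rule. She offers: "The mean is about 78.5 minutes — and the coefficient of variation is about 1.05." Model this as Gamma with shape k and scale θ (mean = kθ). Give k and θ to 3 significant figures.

k ≈ 0.907, θ ≈ 86.5

For Gamma(k, scale θ): mean = kθ, variance = kθ², so CV = 1/√k.
CV = 1.05, hence k = 1/CV² = 0.907.
Then θ = mean/k = 78.5/0.907 = 86.5.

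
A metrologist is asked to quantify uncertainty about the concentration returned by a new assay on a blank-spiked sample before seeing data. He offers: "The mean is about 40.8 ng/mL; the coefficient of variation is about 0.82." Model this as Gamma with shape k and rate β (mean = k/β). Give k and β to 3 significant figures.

k ≈ 1.49, β ≈ 0.0365

For Gamma(k, rate β): mean = k/β, variance = k/β², so CV = 1/√k.
CV = 0.82, hence k = 1/CV² = 1.49.
Then β = k/mean = 1.49/40.8 = 0.0365.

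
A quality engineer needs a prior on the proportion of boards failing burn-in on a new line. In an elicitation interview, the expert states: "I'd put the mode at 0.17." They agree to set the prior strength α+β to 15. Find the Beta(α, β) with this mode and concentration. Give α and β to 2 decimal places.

For α,β > 1 the Beta mode is (α−1)/(α+β−2). With α+β = 15, the mode is (α−1)/13.
Set (α−1)/13 = 0.17 → α = 1 + 0.17·13 = 3.21.
β = 15 − α = 11.79.

α = 3.21, β = 11.79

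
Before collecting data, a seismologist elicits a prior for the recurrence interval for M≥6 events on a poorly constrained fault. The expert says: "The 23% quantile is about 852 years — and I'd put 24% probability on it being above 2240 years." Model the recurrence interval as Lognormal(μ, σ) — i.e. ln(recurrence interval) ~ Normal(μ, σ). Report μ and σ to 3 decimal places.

If T ~ Lognormal(μ,σ) then ln T ~ Normal(μ,σ), so the p-quantile of ln T is μ + z_p·σ.
ln(852) = 6.748 and ln(2240) = 7.714; z_{0.23} = -0.7388, z_{0.76} = 0.7063.
σ = (7.714 − 6.748)/(0.7063 − (-0.7388)) = 0.669.
μ = 6.748 − (-0.7388)·0.669 = 7.242.

μ ≈ 7.242, σ ≈ 0.669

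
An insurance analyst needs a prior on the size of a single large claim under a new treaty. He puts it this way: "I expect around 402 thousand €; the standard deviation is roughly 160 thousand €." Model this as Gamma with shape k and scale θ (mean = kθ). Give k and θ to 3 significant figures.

For Gamma(k, scale θ): mean = kθ, variance = kθ², so CV = 1/√k.
CV = SD/mean = 160/402 = 0.398, hence k = 1/CV² = 6.31.
Then θ = mean/k = 402/6.31 = 63.7.

k ≈ 6.31, θ ≈ 63.7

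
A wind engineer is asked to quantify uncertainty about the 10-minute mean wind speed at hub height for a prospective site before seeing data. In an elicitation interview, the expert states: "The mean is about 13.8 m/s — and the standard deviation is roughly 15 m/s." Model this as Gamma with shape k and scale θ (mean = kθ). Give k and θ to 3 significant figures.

For Gamma(k, scale θ): mean = kθ, variance = kθ², so CV = 1/√k.
CV = SD/mean = 15/13.8 = 1.087, hence k = 1/CV² = 0.846.
Then θ = mean/k = 13.8/0.846 = 16.3.

k ≈ 0.846, θ ≈ 16.3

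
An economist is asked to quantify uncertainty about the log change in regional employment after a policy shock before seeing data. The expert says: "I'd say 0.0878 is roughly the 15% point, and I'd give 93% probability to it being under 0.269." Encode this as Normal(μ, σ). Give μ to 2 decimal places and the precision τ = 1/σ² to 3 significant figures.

The p-quantile of Normal(μ,σ) is μ + z_p·σ, with z_{0.15} = -1.036 and z_{0.93} = 1.476.
Eliminate σ: μ = (z₂·x₁ − z₁·x₂)/(z₂ − z₁) = (1.476·0.0878 − (-1.036)·0.269)/2.512 = 0.16.
Then σ = (x₂ − x₁)/(z₂ − z₁) = (0.269 − 0.0878)/2.512 = 0.07.
Precision τ = 1/σ² = 1/0.07213² = 192.

μ = 0.16, τ = 192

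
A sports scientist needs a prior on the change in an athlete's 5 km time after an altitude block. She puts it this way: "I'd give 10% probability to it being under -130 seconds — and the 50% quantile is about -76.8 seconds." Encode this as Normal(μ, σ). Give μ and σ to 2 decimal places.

μ = -76.80, σ = 41.51

For Normal(μ,σ), the p-quantile is μ + z_p·σ. Here z_{0.1} = -1.282, z_{0.5} = 0.
So -130 = μ − 1.282σ and -76.8 = μ + 0σ.
Subtracting: σ = (-76.8 − -130)/(0 − (-1.282)) = 41.51.
Then μ = -130 − (-1.282)·41.51 = -76.80.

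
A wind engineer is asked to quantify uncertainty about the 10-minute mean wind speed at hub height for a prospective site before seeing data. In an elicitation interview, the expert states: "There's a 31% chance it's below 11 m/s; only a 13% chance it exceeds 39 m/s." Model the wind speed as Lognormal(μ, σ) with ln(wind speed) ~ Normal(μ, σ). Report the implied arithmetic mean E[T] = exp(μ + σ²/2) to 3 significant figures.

E[T] ≈ 22 m/s

If T ~ Lognormal(μ,σ) then ln T ~ Normal(μ,σ), so the p-quantile of ln T is μ + z_p·σ.
ln(11) = 2.398 and ln(39) = 3.664; z_{0.31} = -0.4959, z_{0.87} = 1.126.
σ = (3.664 − 2.398)/(1.126 − (-0.4959)) = 0.780.
μ = 2.398 − (-0.4959)·0.780 = 2.785.
E[T] = exp(μ + σ²/2) = exp(2.785 + 0.3044) = 22 m/s.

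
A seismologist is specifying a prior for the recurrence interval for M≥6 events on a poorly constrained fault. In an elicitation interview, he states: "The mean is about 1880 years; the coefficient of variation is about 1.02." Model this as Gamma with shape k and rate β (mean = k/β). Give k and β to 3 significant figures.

k ≈ 0.961, β ≈ 0.000511

For Gamma(k, rate β): mean = k/β, variance = k/β², so CV = 1/√k.
CV = 1.02, hence k = 1/CV² = 0.961.
Then β = k/mean = 0.961/1880 = 0.000511.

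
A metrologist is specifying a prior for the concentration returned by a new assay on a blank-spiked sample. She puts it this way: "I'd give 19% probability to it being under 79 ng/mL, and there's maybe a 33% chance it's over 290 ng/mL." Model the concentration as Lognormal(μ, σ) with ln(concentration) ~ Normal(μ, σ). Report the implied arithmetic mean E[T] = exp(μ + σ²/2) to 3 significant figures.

E[T] ≈ 306 ng/mL

If T ~ Lognormal(μ,σ) then ln T ~ Normal(μ,σ), so the p-quantile of ln T is μ + z_p·σ.
ln(79) = 4.369 and ln(290) = 5.67; z_{0.19} = -0.8779, z_{0.67} = 0.4399.
σ = (5.67 − 4.369)/(0.4399 − (-0.8779)) = 0.987.
μ = 4.369 − (-0.8779)·0.987 = 5.236.
E[T] = exp(μ + σ²/2) = exp(5.236 + 0.4869) = 306 ng/mL.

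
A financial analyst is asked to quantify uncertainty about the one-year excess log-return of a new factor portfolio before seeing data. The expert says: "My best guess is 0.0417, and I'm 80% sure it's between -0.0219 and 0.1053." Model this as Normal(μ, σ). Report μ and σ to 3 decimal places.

A symmetric 80% interval runs μ ± z·σ with z = 1.282.
Half-width = 0.0636, so σ = 0.0636/1.282 = 0.050.
μ is the stated best guess, 0.042.

μ = 0.042, σ = 0.050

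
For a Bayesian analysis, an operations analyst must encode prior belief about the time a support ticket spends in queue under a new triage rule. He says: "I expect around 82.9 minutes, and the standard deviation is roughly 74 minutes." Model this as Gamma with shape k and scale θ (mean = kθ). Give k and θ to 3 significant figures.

For Gamma(k, scale θ): mean = kθ, variance = kθ², so CV = 1/√k.
CV = SD/mean = 74/82.9 = 0.8926, hence k = 1/CV² = 1.26.
Then θ = mean/k = 82.9/1.26 = 66.1.

k ≈ 1.26, θ ≈ 66.1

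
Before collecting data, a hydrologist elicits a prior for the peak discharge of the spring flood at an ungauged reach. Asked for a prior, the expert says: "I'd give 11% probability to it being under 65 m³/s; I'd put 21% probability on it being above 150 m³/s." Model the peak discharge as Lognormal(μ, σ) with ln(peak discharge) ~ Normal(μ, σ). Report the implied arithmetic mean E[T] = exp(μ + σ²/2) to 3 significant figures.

If T ~ Lognormal(μ,σ) then ln T ~ Normal(μ,σ), so the p-quantile of ln T is μ + z_p·σ.
ln(65) = 4.174 and ln(150) = 5.011; z_{0.11} = -1.227, z_{0.79} = 0.8064.
σ = (5.011 − 4.174)/(0.8064 − (-1.227)) = 0.411.
μ = 4.174 − (-1.227)·0.411 = 4.679.
E[T] = exp(μ + σ²/2) = exp(4.679 + 0.0846) = 117 m³/s.

E[T] ≈ 117 m³/s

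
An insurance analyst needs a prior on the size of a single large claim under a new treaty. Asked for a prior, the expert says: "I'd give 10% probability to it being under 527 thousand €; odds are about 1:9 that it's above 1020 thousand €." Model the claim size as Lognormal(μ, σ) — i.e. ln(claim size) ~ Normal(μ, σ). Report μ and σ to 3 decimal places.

μ ≈ 6.597, σ ≈ 0.258

If T ~ Lognormal(μ,σ) then ln T ~ Normal(μ,σ), so the p-quantile of ln T is μ + z_p·σ.
ln(527) = 6.267 and ln(1020) = 6.928; z_{0.1} = -1.282, z_{0.9} = 1.282.
σ = (6.928 − 6.267)/(1.282 − (-1.282)) = 0.258.
μ = 6.267 − (-1.282)·0.258 = 6.597.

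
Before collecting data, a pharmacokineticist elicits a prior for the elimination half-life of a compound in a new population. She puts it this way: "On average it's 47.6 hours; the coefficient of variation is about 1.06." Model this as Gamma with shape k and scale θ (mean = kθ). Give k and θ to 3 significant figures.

For Gamma(k, scale θ): mean = kθ, variance = kθ², so CV = 1/√k.
CV = 1.06, hence k = 1/CV² = 0.89.
Then θ = mean/k = 47.6/0.89 = 53.5.

k ≈ 0.89, θ ≈ 53.5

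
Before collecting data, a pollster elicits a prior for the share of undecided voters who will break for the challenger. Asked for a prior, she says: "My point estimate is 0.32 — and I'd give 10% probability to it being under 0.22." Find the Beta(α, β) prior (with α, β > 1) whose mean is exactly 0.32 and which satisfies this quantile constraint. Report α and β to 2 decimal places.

α ≈ 10.74, β ≈ 22.83

With mean 0.32 fixed, write α = 0.32s, β = 0.68s where s = α+β.
Need P(θ < 0.22) = 0.1 under Beta(0.32s, 0.68s). Normal approximation: (q−m)/√(m(1−m)/s) ≈ z_{0.1} = -1.28, so s ≈ 0.32·0.68·(-1.28)²/(0.22−0.32)² = 35.7.
At s = 35.7: P(θ<0.22) ≈ 0.092. Adjusting to match 0.1 gives s ≈ 33.57.
So α = 0.32·33.57 ≈ 10.74, β = 0.68·33.57 ≈ 22.83.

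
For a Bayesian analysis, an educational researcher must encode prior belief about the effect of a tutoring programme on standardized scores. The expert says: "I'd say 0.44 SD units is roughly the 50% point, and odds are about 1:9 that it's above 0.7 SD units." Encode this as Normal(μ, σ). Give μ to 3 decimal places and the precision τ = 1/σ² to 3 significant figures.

For Normal(μ,σ), the p-quantile is μ + z_p·σ. Here z_{0.5} = 0, z_{0.9} = 1.282.
So 0.44 = μ + 0σ and 0.7 = μ + 1.282σ.
Subtracting: σ = (0.7 − 0.44)/(1.282 − (0)) = 0.203.
Then μ = 0.44 − (0)·0.203 = 0.440.
Precision τ = 1/σ² = 1/0.2029² = 24.3.

μ = 0.440, τ = 24.3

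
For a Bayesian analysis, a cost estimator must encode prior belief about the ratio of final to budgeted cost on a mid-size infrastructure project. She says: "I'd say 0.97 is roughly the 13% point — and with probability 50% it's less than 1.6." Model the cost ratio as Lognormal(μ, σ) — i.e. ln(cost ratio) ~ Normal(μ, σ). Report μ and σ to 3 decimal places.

If T ~ Lognormal(μ,σ) then ln T ~ Normal(μ,σ), so the p-quantile of ln T is μ + z_p·σ.
ln(0.97) = -0.03046 and ln(1.6) = 0.47; z_{0.13} = -1.126, z_{0.5} = 0.
σ = (0.47 − -0.03046)/(0 − (-1.126)) = 0.444.
μ = -0.03046 − (-1.126)·0.444 = 0.470.

μ ≈ 0.470, σ ≈ 0.444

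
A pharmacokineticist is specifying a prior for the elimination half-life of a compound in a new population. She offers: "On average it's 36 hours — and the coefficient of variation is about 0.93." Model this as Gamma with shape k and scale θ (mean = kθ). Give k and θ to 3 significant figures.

For Gamma(k, scale θ): mean = kθ, variance = kθ², so CV = 1/√k.
CV = 0.93, hence k = 1/CV² = 1.16.
Then θ = mean/k = 36/1.16 = 31.1.

k ≈ 1.16, θ ≈ 31.1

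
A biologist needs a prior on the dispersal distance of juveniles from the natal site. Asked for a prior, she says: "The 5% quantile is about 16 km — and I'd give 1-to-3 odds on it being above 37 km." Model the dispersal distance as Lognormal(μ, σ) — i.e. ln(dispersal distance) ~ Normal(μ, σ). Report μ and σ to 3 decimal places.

If T ~ Lognormal(μ,σ) then ln T ~ Normal(μ,σ), so the p-quantile of ln T is μ + z_p·σ.
ln(16) = 2.773 and ln(37) = 3.611; z_{0.05} = -1.645, z_{0.75} = 0.6745.
σ = (3.611 − 2.773)/(0.6745 − (-1.645)) = 0.361.
μ = 2.773 − (-1.645)·0.361 = 3.367.

μ ≈ 3.367, σ ≈ 0.361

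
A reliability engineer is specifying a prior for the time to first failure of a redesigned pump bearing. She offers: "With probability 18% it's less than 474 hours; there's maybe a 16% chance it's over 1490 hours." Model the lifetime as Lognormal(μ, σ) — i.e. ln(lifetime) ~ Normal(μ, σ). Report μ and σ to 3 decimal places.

μ ≈ 6.710, σ ≈ 0.600

If T ~ Lognormal(μ,σ) then ln T ~ Normal(μ,σ), so the p-quantile of ln T is μ + z_p·σ.
ln(474) = 6.161 and ln(1490) = 7.307; z_{0.18} = -0.9154, z_{0.84} = 0.9945.
σ = (7.307 − 6.161)/(0.9945 − (-0.9154)) = 0.600.
μ = 6.161 − (-0.9154)·0.600 = 6.710.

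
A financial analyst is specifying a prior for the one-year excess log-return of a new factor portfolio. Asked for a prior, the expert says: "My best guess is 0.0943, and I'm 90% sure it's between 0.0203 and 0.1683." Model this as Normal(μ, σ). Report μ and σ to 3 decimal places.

A symmetric 90% interval runs μ ± z·σ with z = 1.645.
Half-width = 0.074, so σ = 0.074/1.645 = 0.045.
μ is the stated best guess, 0.094.

μ = 0.094, σ = 0.045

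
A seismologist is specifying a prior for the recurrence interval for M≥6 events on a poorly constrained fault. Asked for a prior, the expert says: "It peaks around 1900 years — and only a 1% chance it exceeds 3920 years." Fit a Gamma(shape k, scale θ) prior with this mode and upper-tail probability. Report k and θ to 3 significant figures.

Gamma(k,θ) with k>1 has mode (k−1)θ, so θ = 1900/(k−1).
Need P(X < 3920) = 0.99 with θ tied to k this way. Start at k = 2, θ = 1900: P(X<3920) ≈ 0.611.
Too low — raise k to concentrate. Iterating converges to k ≈ 10.3.
Then θ = 1900/(10.3−1) ≈ 204.

k ≈ 10.3, θ ≈ 204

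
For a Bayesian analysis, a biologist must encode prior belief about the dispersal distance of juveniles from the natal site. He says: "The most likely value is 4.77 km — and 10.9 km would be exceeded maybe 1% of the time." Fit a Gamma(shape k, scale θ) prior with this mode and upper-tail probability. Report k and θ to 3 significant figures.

Gamma(k,θ) with k>1 has mode (k−1)θ, so θ = 4.77/(k−1).
Need P(X < 10.9) = 0.99 with θ tied to k this way. Start at k = 2, θ = 4.77: P(X<10.9) ≈ 0.666.
Too low — raise k to concentrate. Iterating converges to k ≈ 8.
Then θ = 4.77/(8−1) ≈ 0.681.

k ≈ 8, θ ≈ 0.681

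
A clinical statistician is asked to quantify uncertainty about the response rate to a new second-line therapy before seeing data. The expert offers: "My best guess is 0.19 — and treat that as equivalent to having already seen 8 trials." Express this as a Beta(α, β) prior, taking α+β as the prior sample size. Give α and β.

Under the effective-sample-size interpretation, Beta(α, β) has prior mean α/(α+β) and prior sample size α+β.
So α+β = 8 and α/(α+β) = 0.19, giving α = 0.19·8 = 1.52 and β = 8 − 1.52 = 6.48.

α = 1.52, β = 6.48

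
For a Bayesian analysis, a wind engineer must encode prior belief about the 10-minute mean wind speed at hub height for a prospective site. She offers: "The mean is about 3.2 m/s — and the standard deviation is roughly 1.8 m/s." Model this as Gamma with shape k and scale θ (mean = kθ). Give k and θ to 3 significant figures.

For Gamma(k, scale θ): mean = kθ, variance = kθ², so CV = 1/√k.
CV = SD/mean = 1.8/3.2 = 0.5625, hence k = 1/CV² = 3.16.
Then θ = mean/k = 3.2/3.16 = 1.01.

k ≈ 3.16, θ ≈ 1.01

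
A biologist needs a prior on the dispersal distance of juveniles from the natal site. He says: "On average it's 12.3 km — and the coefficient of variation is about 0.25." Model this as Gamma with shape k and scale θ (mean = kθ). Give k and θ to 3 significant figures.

For Gamma(k, scale θ): mean = kθ, variance = kθ², so CV = 1/√k.
CV = 0.25, hence k = 1/CV² = 16.
Then θ = mean/k = 12.3/16 = 0.769.

k ≈ 16, θ ≈ 0.769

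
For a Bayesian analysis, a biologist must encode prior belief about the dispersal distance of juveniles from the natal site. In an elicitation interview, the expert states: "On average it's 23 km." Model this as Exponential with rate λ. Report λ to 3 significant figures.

λ ≈ 0.0435

Exponential mean = 1/λ, so λ = 1/23.0 = 0.0435.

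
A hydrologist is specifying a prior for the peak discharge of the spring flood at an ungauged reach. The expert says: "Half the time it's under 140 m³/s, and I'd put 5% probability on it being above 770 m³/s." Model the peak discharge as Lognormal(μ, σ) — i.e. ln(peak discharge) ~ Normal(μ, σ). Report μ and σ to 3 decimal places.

μ ≈ 4.942, σ ≈ 1.036

If T ~ Lognormal(μ,σ) then ln T ~ Normal(μ,σ), so the p-quantile of ln T is μ + z_p·σ.
ln(140) = 4.942 and ln(770) = 6.646; z_{0.5} = 0, z_{0.95} = 1.645.
σ = (6.646 − 4.942)/(1.645 − (0)) = 1.036.
μ = 4.942 − (0)·1.036 = 4.942.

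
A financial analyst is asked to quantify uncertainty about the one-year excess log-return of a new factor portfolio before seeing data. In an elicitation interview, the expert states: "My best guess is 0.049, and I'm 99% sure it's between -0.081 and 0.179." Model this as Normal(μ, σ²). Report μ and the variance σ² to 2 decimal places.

A symmetric 99% interval runs μ ± z·σ with z = 2.576.
Half-width = 0.13, so σ = 0.13/2.576 = 0.050 and σ² = 0.00.
μ is the stated best guess, 0.05.

μ = 0.05, σ² = 0.00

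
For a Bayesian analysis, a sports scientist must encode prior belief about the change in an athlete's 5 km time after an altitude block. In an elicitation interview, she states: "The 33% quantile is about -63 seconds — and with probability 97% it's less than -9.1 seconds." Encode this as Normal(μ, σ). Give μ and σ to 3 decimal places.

μ = -52.783, σ = 23.226

For Normal(μ,σ), the p-quantile is μ + z_p·σ. Here z_{0.33} = -0.4399, z_{0.97} = 1.881.
So -63 = μ − 0.4399σ and -9.1 = μ + 1.881σ.
Subtracting: σ = (-9.1 − -63)/(1.881 − (-0.4399)) = 23.226.
Then μ = -63 − (-0.4399)·23.226 = -52.783.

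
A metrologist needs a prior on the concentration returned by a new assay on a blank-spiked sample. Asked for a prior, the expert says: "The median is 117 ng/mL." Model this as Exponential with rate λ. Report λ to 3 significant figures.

Exponential median = ln 2 / λ, so λ = ln 2 / 117.0 = 0.00592.

λ ≈ 0.00592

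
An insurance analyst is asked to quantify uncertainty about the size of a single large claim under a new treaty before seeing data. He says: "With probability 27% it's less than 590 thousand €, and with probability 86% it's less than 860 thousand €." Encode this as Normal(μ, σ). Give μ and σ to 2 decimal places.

μ = 687.72, σ = 159.47

The p-quantile of Normal(μ,σ) is μ + z_p·σ, with z_{0.27} = -0.6128 and z_{0.86} = 1.08.
Eliminate σ: μ = (z₂·x₁ − z₁·x₂)/(z₂ − z₁) = (1.08·590 − (-0.6128)·860)/1.693 = 687.72.
Then σ = (x₂ − x₁)/(z₂ − z₁) = (860 − 590)/1.693 = 159.47.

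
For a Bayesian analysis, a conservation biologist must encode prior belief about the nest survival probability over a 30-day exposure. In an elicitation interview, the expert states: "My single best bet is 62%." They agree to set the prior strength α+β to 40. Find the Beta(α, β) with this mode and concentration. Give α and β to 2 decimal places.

For α,β > 1 the Beta mode is (α−1)/(α+β−2). With α+β = 40, the mode is (α−1)/38.
Set (α−1)/38 = 0.62 → α = 1 + 0.62·38 = 24.56.
β = 40 − α = 15.44.

α = 24.56, β = 15.44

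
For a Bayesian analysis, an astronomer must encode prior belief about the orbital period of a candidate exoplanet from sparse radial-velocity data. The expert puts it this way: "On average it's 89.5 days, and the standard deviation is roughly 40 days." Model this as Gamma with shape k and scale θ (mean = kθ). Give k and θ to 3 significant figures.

For Gamma(k, scale θ): mean = kθ, variance = kθ², so CV = 1/√k.
CV = SD/mean = 40/89.5 = 0.4469, hence k = 1/CV² = 5.01.
Then θ = mean/k = 89.5/5.01 = 17.9.

k ≈ 5.01, θ ≈ 17.9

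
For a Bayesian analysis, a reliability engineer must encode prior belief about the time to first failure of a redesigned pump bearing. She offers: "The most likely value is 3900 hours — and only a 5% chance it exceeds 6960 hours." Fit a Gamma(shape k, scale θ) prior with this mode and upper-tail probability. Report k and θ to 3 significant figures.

k ≈ 9.31, θ ≈ 469

Gamma(k,θ) with k>1 has mode (k−1)θ, so θ = 3900/(k−1).
Need P(X < 6960) = 0.95 with θ tied to k this way. Start at k = 2, θ = 3900: P(X<6960) ≈ 0.533.
Too low — raise k to concentrate. Iterating converges to k ≈ 9.31.
Then θ = 3900/(9.31−1) ≈ 469.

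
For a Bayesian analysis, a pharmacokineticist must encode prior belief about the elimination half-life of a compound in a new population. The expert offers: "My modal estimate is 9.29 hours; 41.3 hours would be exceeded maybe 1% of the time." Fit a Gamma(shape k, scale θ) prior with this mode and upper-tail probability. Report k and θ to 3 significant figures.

k ≈ 2.82, θ ≈ 5.1

Gamma(k,θ) with k>1 has mode (k−1)θ, so θ = 9.29/(k−1).
Need P(X < 41.3) = 0.99 with θ tied to k this way. Start at k = 2, θ = 9.29: P(X<41.3) ≈ 0.936.
Too low — raise k to concentrate. Iterating converges to k ≈ 2.82.
Then θ = 9.29/(2.82−1) ≈ 5.1.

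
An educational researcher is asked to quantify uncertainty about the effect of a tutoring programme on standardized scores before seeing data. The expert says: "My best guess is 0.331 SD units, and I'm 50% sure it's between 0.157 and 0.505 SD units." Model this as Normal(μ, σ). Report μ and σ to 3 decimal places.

μ = 0.331, σ = 0.258

A symmetric 50% interval runs μ ± z·σ with z = 0.6745.
Half-width = 0.174, so σ = 0.174/0.6745 = 0.258.
μ is the stated best guess, 0.331.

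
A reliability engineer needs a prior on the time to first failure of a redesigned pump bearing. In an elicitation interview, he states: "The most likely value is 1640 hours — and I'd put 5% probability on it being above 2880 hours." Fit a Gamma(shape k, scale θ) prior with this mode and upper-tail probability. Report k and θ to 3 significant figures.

k ≈ 9.8, θ ≈ 186

Gamma(k,θ) with k>1 has mode (k−1)θ, so θ = 1640/(k−1).
Need P(X < 2880) = 0.95 with θ tied to k this way. Start at k = 2, θ = 1640: P(X<2880) ≈ 0.524.
Too low — raise k to concentrate. Iterating converges to k ≈ 9.8.
Then θ = 1640/(9.8−1) ≈ 186.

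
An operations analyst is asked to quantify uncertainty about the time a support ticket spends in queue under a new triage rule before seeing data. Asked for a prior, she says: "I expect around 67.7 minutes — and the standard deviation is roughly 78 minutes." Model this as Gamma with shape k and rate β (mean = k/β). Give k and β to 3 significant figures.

k ≈ 0.753, β ≈ 0.0111

For Gamma(k, rate β): mean = k/β, variance = k/β², so CV = 1/√k.
CV = SD/mean = 78/67.7 = 1.152, hence k = 1/CV² = 0.753.
Then β = k/mean = 0.753/67.7 = 0.0111.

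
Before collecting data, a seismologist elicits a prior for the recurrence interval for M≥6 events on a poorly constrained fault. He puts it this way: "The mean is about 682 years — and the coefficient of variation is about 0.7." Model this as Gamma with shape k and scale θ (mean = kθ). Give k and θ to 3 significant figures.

For Gamma(k, scale θ): mean = kθ, variance = kθ², so CV = 1/√k.
CV = 0.7, hence k = 1/CV² = 2.04.
Then θ = mean/k = 682/2.04 = 334.

k ≈ 2.04, θ ≈ 334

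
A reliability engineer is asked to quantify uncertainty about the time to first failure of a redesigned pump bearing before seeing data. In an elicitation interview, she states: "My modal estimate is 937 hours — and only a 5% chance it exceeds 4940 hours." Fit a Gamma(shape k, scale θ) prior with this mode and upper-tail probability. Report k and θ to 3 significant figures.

Gamma(k,θ) with k>1 has mode (k−1)θ, so θ = 937/(k−1).
Need P(X < 4940) = 0.95 with θ tied to k this way. Start at k = 2, θ = 937: P(X<4940) ≈ 0.968.
Too high — lower k to spread out. Iterating converges to k ≈ 1.85.
Then θ = 937/(1.85−1) ≈ 1100.

k ≈ 1.85, θ ≈ 1100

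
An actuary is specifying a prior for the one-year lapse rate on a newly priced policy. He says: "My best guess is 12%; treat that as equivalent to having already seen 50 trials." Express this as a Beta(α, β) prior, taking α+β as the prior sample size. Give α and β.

α = 6, β = 44

Under the effective-sample-size interpretation, Beta(α, β) has prior mean α/(α+β) and prior sample size α+β.
So α+β = 50 and α/(α+β) = 0.12, giving α = 0.12·50 = 6 and β = 50 − 6 = 44.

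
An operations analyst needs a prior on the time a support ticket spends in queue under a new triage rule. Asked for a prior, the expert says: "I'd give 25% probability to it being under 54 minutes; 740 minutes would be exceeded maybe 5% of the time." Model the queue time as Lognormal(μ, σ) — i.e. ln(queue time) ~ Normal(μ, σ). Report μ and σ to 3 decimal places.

If T ~ Lognormal(μ,σ) then ln T ~ Normal(μ,σ), so the p-quantile of ln T is μ + z_p·σ.
ln(54) = 3.989 and ln(740) = 6.607; z_{0.25} = -0.6745, z_{0.95} = 1.645.
σ = (6.607 − 3.989)/(1.645 − (-0.6745)) = 1.129.
μ = 3.989 − (-0.6745)·1.129 = 4.750.

μ ≈ 4.750, σ ≈ 1.129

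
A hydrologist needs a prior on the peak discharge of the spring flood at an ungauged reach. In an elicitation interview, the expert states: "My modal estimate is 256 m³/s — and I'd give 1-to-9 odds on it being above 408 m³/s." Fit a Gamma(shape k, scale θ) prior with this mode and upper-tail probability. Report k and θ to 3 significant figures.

Gamma(k,θ) with k>1 has mode (k−1)θ, so θ = 256/(k−1).
Need P(X < 408) = 0.9 with θ tied to k this way. Start at k = 2, θ = 256: P(X<408) ≈ 0.473.
Too low — raise k to concentrate. Iterating converges to k ≈ 9.64.
Then θ = 256/(9.64−1) ≈ 29.6.

k ≈ 9.64, θ ≈ 29.6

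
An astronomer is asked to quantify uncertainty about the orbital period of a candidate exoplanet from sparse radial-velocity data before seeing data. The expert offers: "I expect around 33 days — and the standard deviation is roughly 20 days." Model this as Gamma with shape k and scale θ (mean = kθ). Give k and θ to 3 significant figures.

k ≈ 2.72, θ ≈ 12.1

For Gamma(k, scale θ): mean = kθ, variance = kθ², so CV = 1/√k.
CV = SD/mean = 20/33 = 0.6061, hence k = 1/CV² = 2.72.
Then θ = mean/k = 33/2.72 = 12.1.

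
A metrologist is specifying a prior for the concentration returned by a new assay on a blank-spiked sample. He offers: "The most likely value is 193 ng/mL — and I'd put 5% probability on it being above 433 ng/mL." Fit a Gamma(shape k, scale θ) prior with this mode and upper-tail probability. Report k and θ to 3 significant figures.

k ≈ 5.21, θ ≈ 45.9

Gamma(k,θ) with k>1 has mode (k−1)θ, so θ = 193/(k−1).
Need P(X < 433) = 0.95 with θ tied to k this way. Start at k = 2, θ = 193: P(X<433) ≈ 0.656.
Too low — raise k to concentrate. Iterating converges to k ≈ 5.21.
Then θ = 193/(5.21−1) ≈ 45.9.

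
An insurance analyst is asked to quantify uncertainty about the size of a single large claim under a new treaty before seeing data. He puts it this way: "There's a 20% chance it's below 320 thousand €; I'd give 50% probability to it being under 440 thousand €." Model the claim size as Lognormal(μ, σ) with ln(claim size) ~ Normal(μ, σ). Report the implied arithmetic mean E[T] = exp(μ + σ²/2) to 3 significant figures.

If T ~ Lognormal(μ,σ) then ln T ~ Normal(μ,σ), so the p-quantile of ln T is μ + z_p·σ.
ln(320) = 5.768 and ln(440) = 6.087; z_{0.2} = -0.8416, z_{0.5} = 0.
σ = (6.087 − 5.768)/(0 − (-0.8416)) = 0.378.
μ = 5.768 − (-0.8416)·0.378 = 6.087.
E[T] = exp(μ + σ²/2) = exp(6.087 + 0.0716) = 473 thousand €.

E[T] ≈ 473 thousand €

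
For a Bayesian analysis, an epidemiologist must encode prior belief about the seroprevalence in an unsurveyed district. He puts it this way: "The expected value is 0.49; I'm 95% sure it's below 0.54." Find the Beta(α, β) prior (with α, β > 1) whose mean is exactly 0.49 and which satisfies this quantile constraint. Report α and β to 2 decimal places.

α ≈ 132.32, β ≈ 137.72

With mean 0.49 fixed, write α = 0.49s, β = 0.51s where s = α+β.
Need P(θ < 0.54) = 0.95 under Beta(0.49s, 0.51s). Normal approximation: (q−m)/√(m(1−m)/s) ≈ z_{0.95} = 1.64, so s ≈ 0.49·0.51·(1.64)²/(0.54−0.49)² = 270.4.
At s = 270.4: P(θ<0.54) ≈ 0.950. Adjusting to match 0.95 gives s ≈ 270.05.
So α = 0.49·270.05 ≈ 132.32, β = 0.51·270.05 ≈ 137.72.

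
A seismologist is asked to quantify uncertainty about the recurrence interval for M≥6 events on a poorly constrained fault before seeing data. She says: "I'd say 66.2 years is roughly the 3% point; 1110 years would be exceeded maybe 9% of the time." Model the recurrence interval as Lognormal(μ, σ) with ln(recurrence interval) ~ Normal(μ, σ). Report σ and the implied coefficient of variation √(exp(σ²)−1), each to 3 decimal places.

σ ≈ 0.875, CV ≈ 1.073

If T ~ Lognormal(μ,σ) then ln T ~ Normal(μ,σ), so the p-quantile of ln T is μ + z_p·σ.
ln(66.2) = 4.193 and ln(1110) = 7.012; z_{0.03} = -1.881, z_{0.91} = 1.341.
σ = (7.012 − 4.193)/(1.341 − (-1.881)) = 0.875.
μ = 4.193 − (-1.881)·0.875 = 5.839.
CV = √(exp(σ²)−1) = √(exp(0.7659)−1) = 1.073.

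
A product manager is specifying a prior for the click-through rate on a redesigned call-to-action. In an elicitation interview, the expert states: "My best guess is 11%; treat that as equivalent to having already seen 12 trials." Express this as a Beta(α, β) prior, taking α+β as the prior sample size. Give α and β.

α = 1.32, β = 10.68

Under the effective-sample-size interpretation, Beta(α, β) has prior mean α/(α+β) and prior sample size α+β.
So α+β = 12 and α/(α+β) = 0.11, giving α = 0.11·12 = 1.32 and β = 12 − 1.32 = 10.68.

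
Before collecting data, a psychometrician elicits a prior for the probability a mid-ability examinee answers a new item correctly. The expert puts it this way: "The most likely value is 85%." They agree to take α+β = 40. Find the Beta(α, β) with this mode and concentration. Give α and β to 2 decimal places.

For α,β > 1 the Beta mode is (α−1)/(α+β−2). With α+β = 40, the mode is (α−1)/38.
Set (α−1)/38 = 0.85 → α = 1 + 0.85·38 = 33.30.
β = 40 − α = 6.70.

α = 33.30, β = 6.70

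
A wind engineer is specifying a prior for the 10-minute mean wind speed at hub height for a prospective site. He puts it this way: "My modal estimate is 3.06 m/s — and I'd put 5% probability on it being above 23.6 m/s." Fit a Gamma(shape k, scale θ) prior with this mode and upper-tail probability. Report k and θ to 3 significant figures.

k ≈ 1.51, θ ≈ 6.02

Gamma(k,θ) with k>1 has mode (k−1)θ, so θ = 3.06/(k−1).
Need P(X < 23.6) = 0.95 with θ tied to k this way. Start at k = 2, θ = 3.06: P(X<23.6) ≈ 0.996.
Too high — lower k to spread out. Iterating converges to k ≈ 1.51.
Then θ = 3.06/(1.51−1) ≈ 6.02.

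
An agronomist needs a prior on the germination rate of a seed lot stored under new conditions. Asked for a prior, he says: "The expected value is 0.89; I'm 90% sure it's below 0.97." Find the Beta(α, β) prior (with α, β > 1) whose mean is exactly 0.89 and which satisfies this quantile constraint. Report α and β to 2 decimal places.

α ≈ 15.40, β ≈ 1.90

With mean 0.89 fixed, write α = 0.89s, β = 0.11s where s = α+β.
Need P(θ < 0.97) = 0.9 under Beta(0.89s, 0.11s). Normal approximation: (q−m)/√(m(1−m)/s) ≈ z_{0.9} = 1.28, so s ≈ 0.89·0.11·(1.28)²/(0.97−0.89)² = 25.1.
At s = 25.1: P(θ<0.97) ≈ 0.949. Adjusting to match 0.9 gives s ≈ 17.31.
So α = 0.89·17.31 ≈ 15.40, β = 0.11·17.31 ≈ 1.90.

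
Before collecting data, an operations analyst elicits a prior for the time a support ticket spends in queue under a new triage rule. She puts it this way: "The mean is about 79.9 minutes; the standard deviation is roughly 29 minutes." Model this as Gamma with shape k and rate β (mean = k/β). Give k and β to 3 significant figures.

For Gamma(k, rate β): mean = k/β, variance = k/β², so CV = 1/√k.
CV = SD/mean = 29/79.9 = 0.363, hence k = 1/CV² = 7.59.
Then β = k/mean = 7.59/79.9 = 0.095.

k ≈ 7.59, β ≈ 0.095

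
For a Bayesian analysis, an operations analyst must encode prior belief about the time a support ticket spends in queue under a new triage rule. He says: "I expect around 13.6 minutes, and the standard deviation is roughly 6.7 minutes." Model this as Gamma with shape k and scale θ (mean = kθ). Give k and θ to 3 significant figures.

For Gamma(k, scale θ): mean = kθ, variance = kθ², so CV = 1/√k.
CV = SD/mean = 6.7/13.6 = 0.4926, hence k = 1/CV² = 4.12.
Then θ = mean/k = 13.6/4.12 = 3.3.

k ≈ 4.12, θ ≈ 3.3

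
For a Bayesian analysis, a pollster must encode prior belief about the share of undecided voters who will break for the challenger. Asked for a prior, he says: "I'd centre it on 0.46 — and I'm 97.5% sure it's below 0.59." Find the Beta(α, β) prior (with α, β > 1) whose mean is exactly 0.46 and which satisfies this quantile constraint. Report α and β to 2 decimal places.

α ≈ 25.85, β ≈ 30.35

With mean 0.46 fixed, write α = 0.46s, β = 0.54s where s = α+β.
Need P(θ < 0.59) = 0.975 under Beta(0.46s, 0.54s). Normal approximation: (q−m)/√(m(1−m)/s) ≈ z_{0.975} = 1.96, so s ≈ 0.46·0.54·(1.96)²/(0.59−0.46)² = 56.5.
At s = 56.5: P(θ<0.59) ≈ 0.975. Adjusting to match 0.975 gives s ≈ 56.20.
So α = 0.46·56.20 ≈ 25.85, β = 0.54·56.20 ≈ 30.35.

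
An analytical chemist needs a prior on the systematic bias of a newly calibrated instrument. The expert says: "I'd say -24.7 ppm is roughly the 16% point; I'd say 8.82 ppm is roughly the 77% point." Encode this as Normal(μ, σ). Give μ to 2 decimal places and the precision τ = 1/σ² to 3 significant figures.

The p-quantile of Normal(μ,σ) is μ + z_p·σ, with z_{0.16} = -0.9945 and z_{0.77} = 0.7388.
Eliminate σ: μ = (z₂·x₁ − z₁·x₂)/(z₂ − z₁) = (0.7388·-24.7 − (-0.9945)·8.82)/1.733 = -5.47.
Then σ = (x₂ − x₁)/(z₂ − z₁) = (8.82 − -24.7)/1.733 = 19.34.
Precision τ = 1/σ² = 1/19.34² = 0.00267.

μ = -5.47, τ = 0.00267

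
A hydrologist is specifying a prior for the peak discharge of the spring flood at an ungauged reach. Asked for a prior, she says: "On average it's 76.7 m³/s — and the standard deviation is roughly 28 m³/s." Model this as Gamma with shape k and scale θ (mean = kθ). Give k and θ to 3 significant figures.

k ≈ 7.5, θ ≈ 10.2

For Gamma(k, scale θ): mean = kθ, variance = kθ², so CV = 1/√k.
CV = SD/mean = 28/76.7 = 0.3651, hence k = 1/CV² = 7.5.
Then θ = mean/k = 76.7/7.5 = 10.2.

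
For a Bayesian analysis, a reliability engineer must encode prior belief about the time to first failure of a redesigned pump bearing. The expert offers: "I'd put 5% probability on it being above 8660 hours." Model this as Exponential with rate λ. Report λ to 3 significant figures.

λ ≈ 0.000346

P(T > 8660.0) = e^(−λ·8660.0) = 0.05, so λ = −ln(0.05)/8660.0 = 0.000346.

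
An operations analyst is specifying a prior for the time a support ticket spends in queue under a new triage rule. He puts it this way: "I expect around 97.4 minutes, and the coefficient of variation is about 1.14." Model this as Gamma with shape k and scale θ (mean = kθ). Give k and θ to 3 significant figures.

k ≈ 0.769, θ ≈ 127

For Gamma(k, scale θ): mean = kθ, variance = kθ², so CV = 1/√k.
CV = 1.14, hence k = 1/CV² = 0.769.
Then θ = mean/k = 97.4/0.769 = 127.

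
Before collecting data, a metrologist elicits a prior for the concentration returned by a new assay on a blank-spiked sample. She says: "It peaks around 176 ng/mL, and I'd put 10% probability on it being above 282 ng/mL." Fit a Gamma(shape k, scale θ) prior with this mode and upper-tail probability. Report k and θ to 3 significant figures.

Gamma(k,θ) with k>1 has mode (k−1)θ, so θ = 176/(k−1).
Need P(X < 282) = 0.9 with θ tied to k this way. Start at k = 2, θ = 176: P(X<282) ≈ 0.476.
Too low — raise k to concentrate. Iterating converges to k ≈ 9.46.
Then θ = 176/(9.46−1) ≈ 20.8.

k ≈ 9.46, θ ≈ 20.8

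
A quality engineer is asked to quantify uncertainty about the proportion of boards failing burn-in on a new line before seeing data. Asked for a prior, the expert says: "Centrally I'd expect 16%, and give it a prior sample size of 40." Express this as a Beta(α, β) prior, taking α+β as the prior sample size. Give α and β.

α = 6.4, β = 33.6

Under the effective-sample-size interpretation, Beta(α, β) has prior mean α/(α+β) and prior sample size α+β.
So α+β = 40 and α/(α+β) = 0.16, giving α = 0.16·40 = 6.4 and β = 40 − 6.4 = 33.6.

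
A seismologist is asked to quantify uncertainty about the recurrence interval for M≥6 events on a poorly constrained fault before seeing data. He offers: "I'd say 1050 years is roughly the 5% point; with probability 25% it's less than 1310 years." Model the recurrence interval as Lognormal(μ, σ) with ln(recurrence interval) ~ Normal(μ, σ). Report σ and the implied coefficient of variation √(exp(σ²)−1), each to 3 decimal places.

If T ~ Lognormal(μ,σ) then ln T ~ Normal(μ,σ), so the p-quantile of ln T is μ + z_p·σ.
ln(1050) = 6.957 and ln(1310) = 7.178; z_{0.05} = -1.645, z_{0.25} = -0.6745.
σ = (7.178 − 6.957)/(-0.6745 − (-1.645)) = 0.228.
μ = 6.957 − (-1.645)·0.228 = 7.332.
CV = √(exp(σ²)−1) = √(exp(0.0520)−1) = 0.231.

σ ≈ 0.228, CV ≈ 0.231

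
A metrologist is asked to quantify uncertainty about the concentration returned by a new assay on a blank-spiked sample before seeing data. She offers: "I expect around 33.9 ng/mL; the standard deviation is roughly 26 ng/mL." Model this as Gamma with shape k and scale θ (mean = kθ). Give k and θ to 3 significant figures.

k ≈ 1.7, θ ≈ 19.9

For Gamma(k, scale θ): mean = kθ, variance = kθ², so CV = 1/√k.
CV = SD/mean = 26/33.9 = 0.767, hence k = 1/CV² = 1.7.
Then θ = mean/k = 33.9/1.7 = 19.9.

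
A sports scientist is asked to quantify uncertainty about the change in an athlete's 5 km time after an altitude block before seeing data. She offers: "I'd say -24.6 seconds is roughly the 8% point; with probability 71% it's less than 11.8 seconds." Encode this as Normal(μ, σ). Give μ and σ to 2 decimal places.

The p-quantile of Normal(μ,σ) is μ + z_p·σ, with z_{0.08} = -1.405 and z_{0.71} = 0.5534.
Eliminate σ: μ = (z₂·x₁ − z₁·x₂)/(z₂ − z₁) = (0.5534·-24.6 − (-1.405)·11.8)/1.958 = 1.51.
Then σ = (x₂ − x₁)/(z₂ − z₁) = (11.8 − -24.6)/1.958 = 18.59.

μ = 1.51, σ = 18.59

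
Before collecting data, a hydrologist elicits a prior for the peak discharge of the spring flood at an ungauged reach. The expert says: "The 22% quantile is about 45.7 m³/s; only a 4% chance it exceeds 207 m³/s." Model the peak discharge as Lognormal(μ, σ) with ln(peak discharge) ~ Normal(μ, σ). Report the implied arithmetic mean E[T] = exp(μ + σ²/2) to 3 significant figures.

If T ~ Lognormal(μ,σ) then ln T ~ Normal(μ,σ), so the p-quantile of ln T is μ + z_p·σ.
ln(45.7) = 3.822 and ln(207) = 5.333; z_{0.22} = -0.7722, z_{0.96} = 1.751.
σ = (5.333 − 3.822)/(1.751 − (-0.7722)) = 0.599.
μ = 3.822 − (-0.7722)·0.599 = 4.284.
E[T] = exp(μ + σ²/2) = exp(4.284 + 0.1793) = 86.8 m³/s.

E[T] ≈ 86.8 m³/s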